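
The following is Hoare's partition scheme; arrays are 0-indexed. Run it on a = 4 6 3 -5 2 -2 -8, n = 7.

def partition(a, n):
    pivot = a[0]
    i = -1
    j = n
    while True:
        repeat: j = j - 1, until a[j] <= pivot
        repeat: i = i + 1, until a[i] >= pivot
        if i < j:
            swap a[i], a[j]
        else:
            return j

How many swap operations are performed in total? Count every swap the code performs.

pivot = a[0] = 4; i = -1, j = 7
j→6 (a[6]=-8≤4), i→0 (a[0]=4≥4); i<j, swap → -8 6 3 -5 2 -2 4
j→5 (a[5]=-2≤4), i→1 (a[1]=6≥4); i<j, swap → -8 -2 3 -5 2 6 4
j→4, i→5; i≥j, return j=4. a = -8 -2 3 -5 2 6 4

2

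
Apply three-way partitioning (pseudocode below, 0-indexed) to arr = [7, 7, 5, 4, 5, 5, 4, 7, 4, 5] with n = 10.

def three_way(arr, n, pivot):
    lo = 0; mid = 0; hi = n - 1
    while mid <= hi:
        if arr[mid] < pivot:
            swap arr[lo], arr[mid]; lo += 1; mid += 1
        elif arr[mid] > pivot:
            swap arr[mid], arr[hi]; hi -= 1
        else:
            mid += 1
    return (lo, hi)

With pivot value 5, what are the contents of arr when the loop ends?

[4, 4, 4, 5, 5, 5, 5, 7, 7, 7]

pivot = 5; lo=0, mid=0, hi=9
arr[mid]=7>5: swap arr[0],arr[9]; hi=8 → [5, 7, 5, 4, 5, 5, 4, 7, 4, 7]
arr[mid]=5=5: mid=1
arr[mid]=7>5: swap arr[1],arr[8]; hi=7 → [5, 4, 5, 4, 5, 5, 4, 7, 7, 7]
arr[mid]=4<5: swap arr[0],arr[1]; lo=1,mid=2 → [4, 5, 5, 4, 5, 5, 4, 7, 7, 7]
arr[mid]=5=5: mid=3
arr[mid]=4<5: swap arr[1],arr[3]; lo=2,mid=4 → [4, 4, 5, 5, 5, 5, 4, 7, 7, 7]
arr[mid]=5=5: mid=5
arr[mid]=5=5: mid=6
arr[mid]=4<5: swap arr[2],arr[6]; lo=3,mid=7 → [4, 4, 4, 5, 5, 5, 5, 7, 7, 7]
arr[mid]=7>5: swap arr[7],arr[7]; hi=6 → [4, 4, 4, 5, 5, 5, 5, 7, 7, 7]
end: lo=3, hi=6; arr = [4, 4, 4, 5, 5, 5, 5, 7, 7, 7]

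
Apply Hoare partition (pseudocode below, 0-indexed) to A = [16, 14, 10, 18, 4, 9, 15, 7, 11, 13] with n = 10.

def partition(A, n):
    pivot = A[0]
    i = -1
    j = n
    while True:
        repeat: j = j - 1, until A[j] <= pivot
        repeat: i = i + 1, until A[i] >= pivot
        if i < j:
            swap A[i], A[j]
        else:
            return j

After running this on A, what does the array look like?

pivot = A[0] = 16; i = -1, j = 10
j→9 (A[9]=13≤16), i→0 (A[0]=16≥16); i<j, swap → [13, 14, 10, 18, 4, 9, 15, 7, 11, 16]
j→8 (A[8]=11≤16), i→3 (A[3]=18≥16); i<j, swap → [13, 14, 10, 11, 4, 9, 15, 7, 18, 16]
j→7, i→8; i≥j, return j=7. A = [13, 14, 10, 11, 4, 9, 15, 7, 18, 16]

[13, 14, 10, 11, 4, 9, 15, 7, 18, 16]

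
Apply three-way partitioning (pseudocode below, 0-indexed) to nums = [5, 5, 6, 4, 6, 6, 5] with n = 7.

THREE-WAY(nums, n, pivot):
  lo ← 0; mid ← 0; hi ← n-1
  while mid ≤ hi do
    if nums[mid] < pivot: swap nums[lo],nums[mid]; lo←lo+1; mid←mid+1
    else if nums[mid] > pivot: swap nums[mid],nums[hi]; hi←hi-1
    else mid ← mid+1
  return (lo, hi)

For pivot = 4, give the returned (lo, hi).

(0, 0)

pivot = 4; lo=0, mid=0, hi=6
nums[mid]=5>4: swap nums[0],nums[6]; hi=5 → [5, 5, 6, 4, 6, 6, 5]
nums[mid]=5>4: swap nums[0],nums[5]; hi=4 → [6, 5, 6, 4, 6, 5, 5]
nums[mid]=6>4: swap nums[0],nums[4]; hi=3 → [6, 5, 6, 4, 6, 5, 5]
nums[mid]=6>4: swap nums[0],nums[3]; hi=2 → [4, 5, 6, 6, 6, 5, 5]
nums[mid]=4=4: mid=1
nums[mid]=5>4: swap nums[1],nums[2]; hi=1 → [4, 6, 5, 6, 6, 5, 5]
nums[mid]=6>4: swap nums[1],nums[1]; hi=0 → [4, 6, 5, 6, 6, 5, 5]
end: lo=0, hi=0; nums = [4, 6, 5, 6, 6, 5, 5]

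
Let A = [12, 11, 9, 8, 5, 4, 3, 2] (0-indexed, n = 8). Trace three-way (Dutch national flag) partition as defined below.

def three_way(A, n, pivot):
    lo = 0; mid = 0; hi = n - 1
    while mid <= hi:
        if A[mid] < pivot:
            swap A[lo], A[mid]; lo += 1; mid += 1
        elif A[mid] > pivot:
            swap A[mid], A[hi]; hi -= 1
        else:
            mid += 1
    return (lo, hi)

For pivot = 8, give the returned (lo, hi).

pivot = 8; lo=0, mid=0, hi=7
A[mid]=12>8: swap A[0],A[7]; hi=6 → [2, 11, 9, 8, 5, 4, 3, 12]
A[mid]=2<8: swap A[0],A[0]; lo=1,mid=1 → [2, 11, 9, 8, 5, 4, 3, 12]
A[mid]=11>8: swap A[1],A[6]; hi=5 → [2, 3, 9, 8, 5, 4, 11, 12]
A[mid]=3<8: swap A[1],A[1]; lo=2,mid=2 → [2, 3, 9, 8, 5, 4, 11, 12]
A[mid]=9>8: swap A[2],A[5]; hi=4 → [2, 3, 4, 8, 5, 9, 11, 12]
A[mid]=4<8: swap A[2],A[2]; lo=3,mid=3 → [2, 3, 4, 8, 5, 9, 11, 12]
A[mid]=8=8: mid=4
A[mid]=5<8: swap A[3],A[4]; lo=4,mid=5 → [2, 3, 4, 5, 8, 9, 11, 12]
end: lo=4, hi=4; A = [2, 3, 4, 5, 8, 9, 11, 12]

(4, 4)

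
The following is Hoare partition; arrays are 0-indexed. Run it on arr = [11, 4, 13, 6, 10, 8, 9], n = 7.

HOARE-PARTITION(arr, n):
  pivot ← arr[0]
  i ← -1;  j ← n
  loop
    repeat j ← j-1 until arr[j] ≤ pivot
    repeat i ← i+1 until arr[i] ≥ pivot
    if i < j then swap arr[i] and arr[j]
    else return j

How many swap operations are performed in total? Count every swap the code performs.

2

pivot = arr[0] = 11; i = -1, j = 7
j→6 (arr[6]=9≤11), i→0 (arr[0]=11≥11); i<j, swap → [9, 4, 13, 6, 10, 8, 11]
j→5 (arr[5]=8≤11), i→2 (arr[2]=13≥11); i<j, swap → [9, 4, 8, 6, 10, 13, 11]
j→4, i→5; i≥j, return j=4. arr = [9, 4, 8, 6, 10, 13, 11]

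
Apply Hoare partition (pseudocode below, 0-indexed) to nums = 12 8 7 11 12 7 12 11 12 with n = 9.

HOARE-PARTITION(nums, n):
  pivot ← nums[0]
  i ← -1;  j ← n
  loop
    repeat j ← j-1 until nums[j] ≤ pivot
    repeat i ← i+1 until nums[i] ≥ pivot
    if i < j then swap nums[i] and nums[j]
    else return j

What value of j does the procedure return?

6

pivot = nums[0] = 12; i = -1, j = 9
j→8 (nums[8]=12≤12), i→0 (nums[0]=12≥12); i<j, swap → 12 8 7 11 12 7 12 11 12
j→7 (nums[7]=11≤12), i→4 (nums[4]=12≥12); i<j, swap → 12 8 7 11 11 7 12 12 12
j→6, i→6; i≥j, return j=6. nums = 12 8 7 11 11 7 12 12 12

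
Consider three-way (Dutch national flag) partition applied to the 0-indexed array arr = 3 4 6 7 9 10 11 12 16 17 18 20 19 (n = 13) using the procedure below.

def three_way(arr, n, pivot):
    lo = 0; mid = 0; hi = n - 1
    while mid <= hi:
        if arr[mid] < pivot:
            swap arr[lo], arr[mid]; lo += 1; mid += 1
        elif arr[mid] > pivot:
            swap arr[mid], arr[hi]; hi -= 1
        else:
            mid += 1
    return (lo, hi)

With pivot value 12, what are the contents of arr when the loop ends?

3 4 6 7 9 10 11 12 17 18 20 19 16

pivot = 12; lo=0, mid=0, hi=12
arr[mid]=3<12: swap arr[0],arr[0]; lo=1,mid=1 → 3 4 6 7 9 10 11 12 16 17 18 20 19
arr[mid]=4<12: swap arr[1],arr[1]; lo=2,mid=2 → 3 4 6 7 9 10 11 12 16 17 18 20 19
arr[mid]=6<12: swap arr[2],arr[2]; lo=3,mid=3 → 3 4 6 7 9 10 11 12 16 17 18 20 19
arr[mid]=7<12: swap arr[3],arr[3]; lo=4,mid=4 → 3 4 6 7 9 10 11 12 16 17 18 20 19
arr[mid]=9<12: swap arr[4],arr[4]; lo=5,mid=5 → 3 4 6 7 9 10 11 12 16 17 18 20 19
arr[mid]=10<12: swap arr[5],arr[5]; lo=6,mid=6 → 3 4 6 7 9 10 11 12 16 17 18 20 19
arr[mid]=11<12: swap arr[6],arr[6]; lo=7,mid=7 → 3 4 6 7 9 10 11 12 16 17 18 20 19
arr[mid]=12=12: mid=8
arr[mid]=16>12: swap arr[8],arr[12]; hi=11 → 3 4 6 7 9 10 11 12 19 17 18 20 16
arr[mid]=19>12: swap arr[8],arr[11]; hi=10 → 3 4 6 7 9 10 11 12 20 17 18 19 16
arr[mid]=20>12: swap arr[8],arr[10]; hi=9 → 3 4 6 7 9 10 11 12 18 17 20 19 16
arr[mid]=18>12: swap arr[8],arr[9]; hi=8 → 3 4 6 7 9 10 11 12 17 18 20 19 16
arr[mid]=17>12: swap arr[8],arr[8]; hi=7 → 3 4 6 7 9 10 11 12 17 18 20 19 16
end: lo=7, hi=7; arr = 3 4 6 7 9 10 11 12 17 18 20 19 16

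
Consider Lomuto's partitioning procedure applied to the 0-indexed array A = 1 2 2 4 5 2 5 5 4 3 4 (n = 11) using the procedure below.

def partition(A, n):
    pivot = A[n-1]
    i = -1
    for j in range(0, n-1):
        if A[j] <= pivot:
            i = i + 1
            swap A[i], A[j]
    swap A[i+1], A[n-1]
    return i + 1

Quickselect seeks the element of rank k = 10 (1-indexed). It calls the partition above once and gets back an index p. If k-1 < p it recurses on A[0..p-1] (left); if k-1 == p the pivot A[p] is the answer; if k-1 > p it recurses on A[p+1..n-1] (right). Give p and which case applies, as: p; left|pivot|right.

7; right

pivot = A[10] = 4; i = -1
j=0: A[0]=1 ≤ 4 → i=0, swap A[0],A[0] (no change) → 1 2 2 4 5 2 5 5 4 3 4
j=1: A[1]=2 ≤ 4 → i=1, swap A[1],A[1] (no change) → 1 2 2 4 5 2 5 5 4 3 4
j=2: A[2]=2 ≤ 4 → i=2, swap A[2],A[2] (no change) → 1 2 2 4 5 2 5 5 4 3 4
j=3: A[3]=4 ≤ 4 → i=3, swap A[3],A[3] (no change) → 1 2 2 4 5 2 5 5 4 3 4
j=4: A[4]=5 > 4 → no swap
j=5: A[5]=2 ≤ 4 → i=4, swap A[4],A[5] → 1 2 2 4 2 5 5 5 4 3 4
j=6: A[6]=5 > 4 → no swap
j=7: A[7]=5 > 4 → no swap
j=8: A[8]=4 ≤ 4 → i=5, swap A[5],A[8] → 1 2 2 4 2 4 5 5 5 3 4
j=9: A[9]=3 ≤ 4 → i=6, swap A[6],A[9] → 1 2 2 4 2 4 3 5 5 5 4
final swap A[7],A[10] → 1 2 2 4 2 4 3 4 5 5 5; return 7
p = 7; k-1 = 9 > 7 ⇒ right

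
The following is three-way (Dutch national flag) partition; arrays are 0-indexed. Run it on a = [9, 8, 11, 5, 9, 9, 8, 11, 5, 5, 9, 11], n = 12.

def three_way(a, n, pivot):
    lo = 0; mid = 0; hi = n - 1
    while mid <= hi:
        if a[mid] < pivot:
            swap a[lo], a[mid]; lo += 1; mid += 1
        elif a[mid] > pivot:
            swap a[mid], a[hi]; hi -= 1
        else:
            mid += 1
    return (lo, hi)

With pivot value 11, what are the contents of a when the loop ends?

pivot = 11; lo=0, mid=0, hi=11
a[mid]=9<11: swap a[0],a[0]; lo=1,mid=1 → [9, 8, 11, 5, 9, 9, 8, 11, 5, 5, 9, 11]
a[mid]=8<11: swap a[1],a[1]; lo=2,mid=2 → [9, 8, 11, 5, 9, 9, 8, 11, 5, 5, 9, 11]
a[mid]=11=11: mid=3
a[mid]=5<11: swap a[2],a[3]; lo=3,mid=4 → [9, 8, 5, 11, 9, 9, 8, 11, 5, 5, 9, 11]
a[mid]=9<11: swap a[3],a[4]; lo=4,mid=5 → [9, 8, 5, 9, 11, 9, 8, 11, 5, 5, 9, 11]
a[mid]=9<11: swap a[4],a[5]; lo=5,mid=6 → [9, 8, 5, 9, 9, 11, 8, 11, 5, 5, 9, 11]
a[mid]=8<11: swap a[5],a[6]; lo=6,mid=7 → [9, 8, 5, 9, 9, 8, 11, 11, 5, 5, 9, 11]
a[mid]=11=11: mid=8
a[mid]=5<11: swap a[6],a[8]; lo=7,mid=9 → [9, 8, 5, 9, 9, 8, 5, 11, 11, 5, 9, 11]
a[mid]=5<11: swap a[7],a[9]; lo=8,mid=10 → [9, 8, 5, 9, 9, 8, 5, 5, 11, 11, 9, 11]
a[mid]=9<11: swap a[8],a[10]; lo=9,mid=11 → [9, 8, 5, 9, 9, 8, 5, 5, 9, 11, 11, 11]
a[mid]=11=11: mid=12
end: lo=9, hi=11; a = [9, 8, 5, 9, 9, 8, 5, 5, 9, 11, 11, 11]

[9, 8, 5, 9, 9, 8, 5, 5, 9, 11, 11, 11]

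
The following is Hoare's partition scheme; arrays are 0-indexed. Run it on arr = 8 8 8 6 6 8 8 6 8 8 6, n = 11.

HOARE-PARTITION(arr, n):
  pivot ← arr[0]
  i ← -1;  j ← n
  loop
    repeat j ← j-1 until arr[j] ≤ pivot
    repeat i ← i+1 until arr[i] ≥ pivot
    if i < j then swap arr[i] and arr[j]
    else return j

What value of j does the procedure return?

6

pivot = arr[0] = 8; i = -1, j = 11
j→10 (arr[10]=6≤8), i→0 (arr[0]=8≥8); i<j, swap → 6 8 8 6 6 8 8 6 8 8 8
j→9 (arr[9]=8≤8), i→1 (arr[1]=8≥8); i<j, swap → 6 8 8 6 6 8 8 6 8 8 8
j→8 (arr[8]=8≤8), i→2 (arr[2]=8≥8); i<j, swap → 6 8 8 6 6 8 8 6 8 8 8
j→7 (arr[7]=6≤8), i→5 (arr[5]=8≥8); i<j, swap → 6 8 8 6 6 6 8 8 8 8 8
j→6, i→6; i≥j, return j=6. arr = 6 8 8 6 6 6 8 8 8 8 8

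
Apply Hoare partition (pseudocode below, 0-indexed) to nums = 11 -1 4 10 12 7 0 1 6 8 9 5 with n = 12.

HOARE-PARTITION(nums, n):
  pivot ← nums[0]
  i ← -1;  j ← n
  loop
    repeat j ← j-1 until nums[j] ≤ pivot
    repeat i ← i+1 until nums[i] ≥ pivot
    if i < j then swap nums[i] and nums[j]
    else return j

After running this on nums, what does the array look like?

5 -1 4 10 9 7 0 1 6 8 12 11

pivot = nums[0] = 11; i = -1, j = 12
j→11 (nums[11]=5≤11), i→0 (nums[0]=11≥11); i<j, swap → 5 -1 4 10 12 7 0 1 6 8 9 11
j→10 (nums[10]=9≤11), i→4 (nums[4]=12≥11); i<j, swap → 5 -1 4 10 9 7 0 1 6 8 12 11
j→9, i→10; i≥j, return j=9. nums = 5 -1 4 10 9 7 0 1 6 8 12 11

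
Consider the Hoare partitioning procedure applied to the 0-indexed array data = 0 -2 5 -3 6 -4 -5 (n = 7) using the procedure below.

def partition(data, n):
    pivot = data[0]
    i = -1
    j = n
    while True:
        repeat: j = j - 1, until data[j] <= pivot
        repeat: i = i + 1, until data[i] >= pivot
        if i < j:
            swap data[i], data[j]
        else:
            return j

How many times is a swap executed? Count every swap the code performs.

pivot=0
j stops at 6 (-5), i stops at 0 (0); swap ⇒ -5 -2 5 -3 6 -4 0
j stops at 5 (-4), i stops at 2 (5); swap ⇒ -5 -2 -4 -3 6 5 0
j stops at 3, i stops at 4; i≥j ⇒ return 3. data=-5 -2 -4 -3 6 5 0

2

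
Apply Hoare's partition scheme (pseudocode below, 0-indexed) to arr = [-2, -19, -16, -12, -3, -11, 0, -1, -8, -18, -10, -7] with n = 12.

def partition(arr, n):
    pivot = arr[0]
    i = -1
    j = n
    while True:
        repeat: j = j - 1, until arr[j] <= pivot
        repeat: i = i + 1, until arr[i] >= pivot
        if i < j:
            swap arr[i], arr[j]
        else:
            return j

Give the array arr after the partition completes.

[-7, -19, -16, -12, -3, -11, -10, -18, -8, -1, 0, -2]

pivot=-2
j stops at 11 (-7), i stops at 0 (-2); swap ⇒ [-7, -19, -16, -12, -3, -11, 0, -1, -8, -18, -10, -2]
j stops at 10 (-10), i stops at 6 (0); swap ⇒ [-7, -19, -16, -12, -3, -11, -10, -1, -8, -18, 0, -2]
j stops at 9 (-18), i stops at 7 (-1); swap ⇒ [-7, -19, -16, -12, -3, -11, -10, -18, -8, -1, 0, -2]
j stops at 8, i stops at 9; i≥j ⇒ return 8. arr=[-7, -19, -16, -12, -3, -11, -10, -18, -8, -1, 0, -2]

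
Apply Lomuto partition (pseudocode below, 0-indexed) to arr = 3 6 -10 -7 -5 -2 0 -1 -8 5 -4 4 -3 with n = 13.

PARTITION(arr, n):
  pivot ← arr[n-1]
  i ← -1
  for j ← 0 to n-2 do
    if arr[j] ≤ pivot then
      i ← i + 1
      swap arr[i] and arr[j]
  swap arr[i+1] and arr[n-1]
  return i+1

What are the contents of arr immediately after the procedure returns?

pivot=-3, i=-1
j=0: 3>-3, skip
j=1: 6>-3, skip
j=2: -10≤-3, i=0, swap(0,2) ⇒ -10 6 3 -7 -5 -2 0 -1 -8 5 -4 4 -3
j=3: -7≤-3, i=1, swap(1,3) ⇒ -10 -7 3 6 -5 -2 0 -1 -8 5 -4 4 -3
j=4: -5≤-3, i=2, swap(2,4) ⇒ -10 -7 -5 6 3 -2 0 -1 -8 5 -4 4 -3
j=5: -2>-3, skip
j=6: 0>-3, skip
j=7: -1>-3, skip
j=8: -8≤-3, i=3, swap(3,8) ⇒ -10 -7 -5 -8 3 -2 0 -1 6 5 -4 4 -3
j=9: 5>-3, skip
j=10: -4≤-3, i=4, swap(4,10) ⇒ -10 -7 -5 -8 -4 -2 0 -1 6 5 3 4 -3
j=11: 4>-3, skip
swap(5,12) ⇒ -10 -7 -5 -8 -4 -3 0 -1 6 5 3 4 -2; return 5

-10 -7 -5 -8 -4 -3 0 -1 6 5 3 4 -2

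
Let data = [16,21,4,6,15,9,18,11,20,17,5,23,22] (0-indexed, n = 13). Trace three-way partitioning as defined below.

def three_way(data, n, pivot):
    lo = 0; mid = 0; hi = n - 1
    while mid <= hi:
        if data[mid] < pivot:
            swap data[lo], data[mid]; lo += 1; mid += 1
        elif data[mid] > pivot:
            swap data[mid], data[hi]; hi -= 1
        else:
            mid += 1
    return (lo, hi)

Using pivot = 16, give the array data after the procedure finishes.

lo=0 mid=0 hi=12
16=16: mid=1
21>16: swap(1,12), hi=11 ⇒ [16,22,4,6,15,9,18,11,20,17,5,23,21]
22>16: swap(1,11), hi=10 ⇒ [16,23,4,6,15,9,18,11,20,17,5,22,21]
23>16: swap(1,10), hi=9 ⇒ [16,5,4,6,15,9,18,11,20,17,23,22,21]
5<16: swap(0,1), lo=1 mid=2 ⇒ [5,16,4,6,15,9,18,11,20,17,23,22,21]
4<16: swap(1,2), lo=2 mid=3 ⇒ [5,4,16,6,15,9,18,11,20,17,23,22,21]
6<16: swap(2,3), lo=3 mid=4 ⇒ [5,4,6,16,15,9,18,11,20,17,23,22,21]
15<16: swap(3,4), lo=4 mid=5 ⇒ [5,4,6,15,16,9,18,11,20,17,23,22,21]
9<16: swap(4,5), lo=5 mid=6 ⇒ [5,4,6,15,9,16,18,11,20,17,23,22,21]
18>16: swap(6,9), hi=8 ⇒ [5,4,6,15,9,16,17,11,20,18,23,22,21]
17>16: swap(6,8), hi=7 ⇒ [5,4,6,15,9,16,20,11,17,18,23,22,21]
20>16: swap(6,7), hi=6 ⇒ [5,4,6,15,9,16,11,20,17,18,23,22,21]
11<16: swap(5,6), lo=6 mid=7 ⇒ [5,4,6,15,9,11,16,20,17,18,23,22,21]
done. lo=6 hi=6; data=[5,4,6,15,9,11,16,20,17,18,23,22,21]

[5,4,6,15,9,11,16,20,17,18,23,22,21]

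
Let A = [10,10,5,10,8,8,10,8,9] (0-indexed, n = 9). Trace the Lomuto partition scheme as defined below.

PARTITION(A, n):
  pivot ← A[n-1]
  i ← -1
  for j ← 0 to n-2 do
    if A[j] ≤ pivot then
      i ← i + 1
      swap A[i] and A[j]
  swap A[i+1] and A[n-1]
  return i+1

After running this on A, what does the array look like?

pivot=9, i=-1
j=0: 10>9, skip
j=1: 10>9, skip
j=2: 5≤9, i=0, swap(0,2) ⇒ [5,10,10,10,8,8,10,8,9]
j=3: 10>9, skip
j=4: 8≤9, i=1, swap(1,4) ⇒ [5,8,10,10,10,8,10,8,9]
j=5: 8≤9, i=2, swap(2,5) ⇒ [5,8,8,10,10,10,10,8,9]
j=6: 10>9, skip
j=7: 8≤9, i=3, swap(3,7) ⇒ [5,8,8,8,10,10,10,10,9]
swap(4,8) ⇒ [5,8,8,8,9,10,10,10,10]; return 4

[5,8,8,8,9,10,10,10,10]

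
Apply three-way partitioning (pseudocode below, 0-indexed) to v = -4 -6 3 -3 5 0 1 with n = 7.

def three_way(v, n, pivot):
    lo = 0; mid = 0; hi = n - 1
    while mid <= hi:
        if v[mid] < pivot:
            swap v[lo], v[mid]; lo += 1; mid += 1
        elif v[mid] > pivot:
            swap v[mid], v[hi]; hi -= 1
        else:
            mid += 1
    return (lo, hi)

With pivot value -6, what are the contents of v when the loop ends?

lo=0 mid=0 hi=6
-4>-6: swap(0,6), hi=5 ⇒ 1 -6 3 -3 5 0 -4
1>-6: swap(0,5), hi=4 ⇒ 0 -6 3 -3 5 1 -4
0>-6: swap(0,4), hi=3 ⇒ 5 -6 3 -3 0 1 -4
5>-6: swap(0,3), hi=2 ⇒ -3 -6 3 5 0 1 -4
-3>-6: swap(0,2), hi=1 ⇒ 3 -6 -3 5 0 1 -4
3>-6: swap(0,1), hi=0 ⇒ -6 3 -3 5 0 1 -4
-6=-6: mid=1
done. lo=0 hi=0; v=-6 3 -3 5 0 1 -4

-6 3 -3 5 0 1 -4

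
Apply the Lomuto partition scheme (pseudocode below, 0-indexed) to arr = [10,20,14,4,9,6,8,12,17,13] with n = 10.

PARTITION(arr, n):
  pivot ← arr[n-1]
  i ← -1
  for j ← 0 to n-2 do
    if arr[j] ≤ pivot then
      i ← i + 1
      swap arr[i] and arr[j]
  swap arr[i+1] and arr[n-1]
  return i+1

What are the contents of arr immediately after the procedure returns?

pivot = arr[9] = 13; i = -1
j=0: arr[0]=10 ≤ 13 → i=0, swap arr[0],arr[0] (no change) → [10,20,14,4,9,6,8,12,17,13]
j=1: arr[1]=20 > 13 → no swap
j=2: arr[2]=14 > 13 → no swap
j=3: arr[3]=4 ≤ 13 → i=1, swap arr[1],arr[3] → [10,4,14,20,9,6,8,12,17,13]
j=4: arr[4]=9 ≤ 13 → i=2, swap arr[2],arr[4] → [10,4,9,20,14,6,8,12,17,13]
j=5: arr[5]=6 ≤ 13 → i=3, swap arr[3],arr[5] → [10,4,9,6,14,20,8,12,17,13]
j=6: arr[6]=8 ≤ 13 → i=4, swap arr[4],arr[6] → [10,4,9,6,8,20,14,12,17,13]
j=7: arr[7]=12 ≤ 13 → i=5, swap arr[5],arr[7] → [10,4,9,6,8,12,14,20,17,13]
j=8: arr[8]=17 > 13 → no swap
final swap arr[6],arr[9] → [10,4,9,6,8,12,13,20,17,14]; return 6

[10,4,9,6,8,12,13,20,17,14]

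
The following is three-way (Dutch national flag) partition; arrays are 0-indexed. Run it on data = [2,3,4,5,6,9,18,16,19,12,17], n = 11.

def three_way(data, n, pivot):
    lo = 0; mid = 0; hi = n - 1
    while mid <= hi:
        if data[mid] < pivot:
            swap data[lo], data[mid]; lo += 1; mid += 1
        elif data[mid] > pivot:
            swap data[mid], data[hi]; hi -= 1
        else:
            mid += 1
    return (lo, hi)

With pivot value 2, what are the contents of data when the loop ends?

pivot = 2; lo=0, mid=0, hi=10
data[mid]=2=2: mid=1
data[mid]=3>2: swap data[1],data[10]; hi=9 → [2,17,4,5,6,9,18,16,19,12,3]
data[mid]=17>2: swap data[1],data[9]; hi=8 → [2,12,4,5,6,9,18,16,19,17,3]
data[mid]=12>2: swap data[1],data[8]; hi=7 → [2,19,4,5,6,9,18,16,12,17,3]
data[mid]=19>2: swap data[1],data[7]; hi=6 → [2,16,4,5,6,9,18,19,12,17,3]
data[mid]=16>2: swap data[1],data[6]; hi=5 → [2,18,4,5,6,9,16,19,12,17,3]
data[mid]=18>2: swap data[1],data[5]; hi=4 → [2,9,4,5,6,18,16,19,12,17,3]
data[mid]=9>2: swap data[1],data[4]; hi=3 → [2,6,4,5,9,18,16,19,12,17,3]
data[mid]=6>2: swap data[1],data[3]; hi=2 → [2,5,4,6,9,18,16,19,12,17,3]
data[mid]=5>2: swap data[1],data[2]; hi=1 → [2,4,5,6,9,18,16,19,12,17,3]
data[mid]=4>2: swap data[1],data[1]; hi=0 → [2,4,5,6,9,18,16,19,12,17,3]
end: lo=0, hi=0; data = [2,4,5,6,9,18,16,19,12,17,3]

[2,4,5,6,9,18,16,19,12,17,3]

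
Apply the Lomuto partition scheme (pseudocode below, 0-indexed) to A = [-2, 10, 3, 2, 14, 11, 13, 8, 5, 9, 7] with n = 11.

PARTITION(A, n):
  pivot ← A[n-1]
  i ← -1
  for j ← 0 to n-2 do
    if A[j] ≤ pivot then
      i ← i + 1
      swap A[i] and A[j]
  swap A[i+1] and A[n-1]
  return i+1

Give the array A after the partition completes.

[-2, 3, 2, 5, 7, 11, 13, 8, 10, 9, 14]

pivot = A[10] = 7; i = -1
j=0: A[0]=-2 ≤ 7 → i=0, swap A[0],A[0] (no change) → [-2, 10, 3, 2, 14, 11, 13, 8, 5, 9, 7]
j=1: A[1]=10 > 7 → no swap
j=2: A[2]=3 ≤ 7 → i=1, swap A[1],A[2] → [-2, 3, 10, 2, 14, 11, 13, 8, 5, 9, 7]
j=3: A[3]=2 ≤ 7 → i=2, swap A[2],A[3] → [-2, 3, 2, 10, 14, 11, 13, 8, 5, 9, 7]
j=4: A[4]=14 > 7 → no swap
j=5: A[5]=11 > 7 → no swap
j=6: A[6]=13 > 7 → no swap
j=7: A[7]=8 > 7 → no swap
j=8: A[8]=5 ≤ 7 → i=3, swap A[3],A[8] → [-2, 3, 2, 5, 14, 11, 13, 8, 10, 9, 7]
j=9: A[9]=9 > 7 → no swap
final swap A[4],A[10] → [-2, 3, 2, 5, 7, 11, 13, 8, 10, 9, 14]; return 4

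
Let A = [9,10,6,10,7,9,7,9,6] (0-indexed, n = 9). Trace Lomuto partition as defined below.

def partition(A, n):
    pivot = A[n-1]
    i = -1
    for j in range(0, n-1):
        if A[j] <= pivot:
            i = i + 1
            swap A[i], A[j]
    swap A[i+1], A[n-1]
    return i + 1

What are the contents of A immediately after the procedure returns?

pivot = A[8] = 6; i = -1
j=0: A[0]=9 > 6 → no swap
j=1: A[1]=10 > 6 → no swap
j=2: A[2]=6 ≤ 6 → i=0, swap A[0],A[2] → [6,10,9,10,7,9,7,9,6]
j=3: A[3]=10 > 6 → no swap
j=4: A[4]=7 > 6 → no swap
j=5: A[5]=9 > 6 → no swap
j=6: A[6]=7 > 6 → no swap
j=7: A[7]=9 > 6 → no swap
final swap A[1],A[8] → [6,6,9,10,7,9,7,9,10]; return 1

[6,6,9,10,7,9,7,9,10]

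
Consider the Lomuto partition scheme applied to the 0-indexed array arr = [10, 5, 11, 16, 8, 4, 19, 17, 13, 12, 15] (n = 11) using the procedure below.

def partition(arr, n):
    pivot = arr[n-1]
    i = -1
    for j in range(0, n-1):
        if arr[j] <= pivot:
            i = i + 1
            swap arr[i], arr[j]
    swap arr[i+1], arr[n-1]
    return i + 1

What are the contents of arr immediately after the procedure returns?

pivot = arr[10] = 15; i = -1
j=0: arr[0]=10 ≤ 15 → i=0, swap arr[0],arr[0] (no change) → [10, 5, 11, 16, 8, 4, 19, 17, 13, 12, 15]
j=1: arr[1]=5 ≤ 15 → i=1, swap arr[1],arr[1] (no change) → [10, 5, 11, 16, 8, 4, 19, 17, 13, 12, 15]
j=2: arr[2]=11 ≤ 15 → i=2, swap arr[2],arr[2] (no change) → [10, 5, 11, 16, 8, 4, 19, 17, 13, 12, 15]
j=3: arr[3]=16 > 15 → no swap
j=4: arr[4]=8 ≤ 15 → i=3, swap arr[3],arr[4] → [10, 5, 11, 8, 16, 4, 19, 17, 13, 12, 15]
j=5: arr[5]=4 ≤ 15 → i=4, swap arr[4],arr[5] → [10, 5, 11, 8, 4, 16, 19, 17, 13, 12, 15]
j=6: arr[6]=19 > 15 → no swap
j=7: arr[7]=17 > 15 → no swap
j=8: arr[8]=13 ≤ 15 → i=5, swap arr[5],arr[8] → [10, 5, 11, 8, 4, 13, 19, 17, 16, 12, 15]
j=9: arr[9]=12 ≤ 15 → i=6, swap arr[6],arr[9] → [10, 5, 11, 8, 4, 13, 12, 17, 16, 19, 15]
final swap arr[7],arr[10] → [10, 5, 11, 8, 4, 13, 12, 15, 16, 19, 17]; return 7

[10, 5, 11, 8, 4, 13, 12, 15, 16, 19, 17]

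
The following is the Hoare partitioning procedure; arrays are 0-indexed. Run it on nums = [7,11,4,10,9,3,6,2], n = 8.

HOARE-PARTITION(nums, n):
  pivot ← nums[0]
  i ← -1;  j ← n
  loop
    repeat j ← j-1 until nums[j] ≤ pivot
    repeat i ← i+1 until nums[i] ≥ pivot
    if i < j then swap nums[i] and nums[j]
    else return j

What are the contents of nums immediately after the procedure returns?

pivot=7
j stops at 7 (2), i stops at 0 (7); swap ⇒ [2,11,4,10,9,3,6,7]
j stops at 6 (6), i stops at 1 (11); swap ⇒ [2,6,4,10,9,3,11,7]
j stops at 5 (3), i stops at 3 (10); swap ⇒ [2,6,4,3,9,10,11,7]
j stops at 3, i stops at 4; i≥j ⇒ return 3. nums=[2,6,4,3,9,10,11,7]

[2,6,4,3,9,10,11,7]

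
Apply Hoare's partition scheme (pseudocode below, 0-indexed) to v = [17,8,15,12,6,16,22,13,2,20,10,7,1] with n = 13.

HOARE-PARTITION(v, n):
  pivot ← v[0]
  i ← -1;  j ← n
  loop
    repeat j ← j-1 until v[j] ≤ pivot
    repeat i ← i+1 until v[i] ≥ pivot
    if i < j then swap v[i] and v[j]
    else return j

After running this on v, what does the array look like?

[1,8,15,12,6,16,7,13,2,10,20,22,17]

pivot = v[0] = 17; i = -1, j = 13
j→12 (v[12]=1≤17), i→0 (v[0]=17≥17); i<j, swap → [1,8,15,12,6,16,22,13,2,20,10,7,17]
j→11 (v[11]=7≤17), i→6 (v[6]=22≥17); i<j, swap → [1,8,15,12,6,16,7,13,2,20,10,22,17]
j→10 (v[10]=10≤17), i→9 (v[9]=20≥17); i<j, swap → [1,8,15,12,6,16,7,13,2,10,20,22,17]
j→9, i→10; i≥j, return j=9. v = [1,8,15,12,6,16,7,13,2,10,20,22,17]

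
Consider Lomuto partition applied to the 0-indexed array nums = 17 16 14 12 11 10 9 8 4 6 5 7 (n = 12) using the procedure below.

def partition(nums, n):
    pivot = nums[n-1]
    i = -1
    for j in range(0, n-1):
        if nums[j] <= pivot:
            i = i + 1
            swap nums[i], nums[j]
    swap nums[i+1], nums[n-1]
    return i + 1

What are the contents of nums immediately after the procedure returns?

pivot = nums[11] = 7; i = -1
j=0: nums[0]=17 > 7 → no swap
j=1: nums[1]=16 > 7 → no swap
j=2: nums[2]=14 > 7 → no swap
j=3: nums[3]=12 > 7 → no swap
j=4: nums[4]=11 > 7 → no swap
j=5: nums[5]=10 > 7 → no swap
j=6: nums[6]=9 > 7 → no swap
j=7: nums[7]=8 > 7 → no swap
j=8: nums[8]=4 ≤ 7 → i=0, swap nums[0],nums[8] → 4 16 14 12 11 10 9 8 17 6 5 7
j=9: nums[9]=6 ≤ 7 → i=1, swap nums[1],nums[9] → 4 6 14 12 11 10 9 8 17 16 5 7
j=10: nums[10]=5 ≤ 7 → i=2, swap nums[2],nums[10] → 4 6 5 12 11 10 9 8 17 16 14 7
final swap nums[3],nums[11] → 4 6 5 7 11 10 9 8 17 16 14 12; return 3

4 6 5 7 11 10 9 8 17 16 14 12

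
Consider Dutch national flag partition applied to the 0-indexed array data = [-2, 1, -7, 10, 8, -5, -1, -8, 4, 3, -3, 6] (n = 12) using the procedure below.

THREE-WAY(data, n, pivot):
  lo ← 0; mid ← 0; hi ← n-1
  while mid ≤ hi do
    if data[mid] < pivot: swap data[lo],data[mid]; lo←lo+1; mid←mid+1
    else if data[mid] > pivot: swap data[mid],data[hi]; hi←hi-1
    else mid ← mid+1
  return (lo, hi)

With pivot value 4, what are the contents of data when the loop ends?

lo=0 mid=0 hi=11
-2<4: swap(0,0), lo=1 mid=1 ⇒ [-2, 1, -7, 10, 8, -5, -1, -8, 4, 3, -3, 6]
1<4: swap(1,1), lo=2 mid=2 ⇒ [-2, 1, -7, 10, 8, -5, -1, -8, 4, 3, -3, 6]
-7<4: swap(2,2), lo=3 mid=3 ⇒ [-2, 1, -7, 10, 8, -5, -1, -8, 4, 3, -3, 6]
10>4: swap(3,11), hi=10 ⇒ [-2, 1, -7, 6, 8, -5, -1, -8, 4, 3, -3, 10]
6>4: swap(3,10), hi=9 ⇒ [-2, 1, -7, -3, 8, -5, -1, -8, 4, 3, 6, 10]
-3<4: swap(3,3), lo=4 mid=4 ⇒ [-2, 1, -7, -3, 8, -5, -1, -8, 4, 3, 6, 10]
8>4: swap(4,9), hi=8 ⇒ [-2, 1, -7, -3, 3, -5, -1, -8, 4, 8, 6, 10]
3<4: swap(4,4), lo=5 mid=5 ⇒ [-2, 1, -7, -3, 3, -5, -1, -8, 4, 8, 6, 10]
-5<4: swap(5,5), lo=6 mid=6 ⇒ [-2, 1, -7, -3, 3, -5, -1, -8, 4, 8, 6, 10]
-1<4: swap(6,6), lo=7 mid=7 ⇒ [-2, 1, -7, -3, 3, -5, -1, -8, 4, 8, 6, 10]
-8<4: swap(7,7), lo=8 mid=8 ⇒ [-2, 1, -7, -3, 3, -5, -1, -8, 4, 8, 6, 10]
4=4: mid=9
done. lo=8 hi=8; data=[-2, 1, -7, -3, 3, -5, -1, -8, 4, 8, 6, 10]

[-2, 1, -7, -3, 3, -5, -1, -8, 4, 8, 6, 10]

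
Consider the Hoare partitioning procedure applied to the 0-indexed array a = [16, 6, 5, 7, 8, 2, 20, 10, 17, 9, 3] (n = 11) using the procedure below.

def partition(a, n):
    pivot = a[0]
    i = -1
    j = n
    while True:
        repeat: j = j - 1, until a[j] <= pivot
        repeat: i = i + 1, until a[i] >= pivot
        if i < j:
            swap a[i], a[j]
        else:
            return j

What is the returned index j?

pivot = a[0] = 16; i = -1, j = 11
j→10 (a[10]=3≤16), i→0 (a[0]=16≥16); i<j, swap → [3, 6, 5, 7, 8, 2, 20, 10, 17, 9, 16]
j→9 (a[9]=9≤16), i→6 (a[6]=20≥16); i<j, swap → [3, 6, 5, 7, 8, 2, 9, 10, 17, 20, 16]
j→7, i→8; i≥j, return j=7. a = [3, 6, 5, 7, 8, 2, 9, 10, 17, 20, 16]

7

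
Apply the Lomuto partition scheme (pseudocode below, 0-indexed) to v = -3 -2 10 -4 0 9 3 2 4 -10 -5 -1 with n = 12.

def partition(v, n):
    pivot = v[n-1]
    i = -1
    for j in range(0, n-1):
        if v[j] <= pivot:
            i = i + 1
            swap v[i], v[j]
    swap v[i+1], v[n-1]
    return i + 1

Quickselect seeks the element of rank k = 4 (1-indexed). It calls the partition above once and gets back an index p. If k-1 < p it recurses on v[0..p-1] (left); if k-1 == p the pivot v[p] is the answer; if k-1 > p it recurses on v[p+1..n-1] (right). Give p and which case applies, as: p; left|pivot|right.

pivot = v[11] = -1; i = -1
j=0: v[0]=-3 ≤ -1 → i=0, swap v[0],v[0] (no change) → -3 -2 10 -4 0 9 3 2 4 -10 -5 -1
j=1: v[1]=-2 ≤ -1 → i=1, swap v[1],v[1] (no change) → -3 -2 10 -4 0 9 3 2 4 -10 -5 -1
j=2: v[2]=10 > -1 → no swap
j=3: v[3]=-4 ≤ -1 → i=2, swap v[2],v[3] → -3 -2 -4 10 0 9 3 2 4 -10 -5 -1
j=4: v[4]=0 > -1 → no swap
j=5: v[5]=9 > -1 → no swap
j=6: v[6]=3 > -1 → no swap
j=7: v[7]=2 > -1 → no swap
j=8: v[8]=4 > -1 → no swap
j=9: v[9]=-10 ≤ -1 → i=3, swap v[3],v[9] → -3 -2 -4 -10 0 9 3 2 4 10 -5 -1
j=10: v[10]=-5 ≤ -1 → i=4, swap v[4],v[10] → -3 -2 -4 -10 -5 9 3 2 4 10 0 -1
final swap v[5],v[11] → -3 -2 -4 -10 -5 -1 3 2 4 10 0 9; return 5
p = 5; k-1 = 3 < 5 ⇒ left

5; left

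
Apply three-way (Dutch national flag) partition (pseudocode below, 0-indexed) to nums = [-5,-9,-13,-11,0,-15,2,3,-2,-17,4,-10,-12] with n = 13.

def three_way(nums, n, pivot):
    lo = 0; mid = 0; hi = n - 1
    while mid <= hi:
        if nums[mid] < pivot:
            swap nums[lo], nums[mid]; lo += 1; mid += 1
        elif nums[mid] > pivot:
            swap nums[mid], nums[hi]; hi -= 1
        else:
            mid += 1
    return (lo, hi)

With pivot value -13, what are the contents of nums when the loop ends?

pivot = -13; lo=0, mid=0, hi=12
nums[mid]=-5>-13: swap nums[0],nums[12]; hi=11 → [-12,-9,-13,-11,0,-15,2,3,-2,-17,4,-10,-5]
nums[mid]=-12>-13: swap nums[0],nums[11]; hi=10 → [-10,-9,-13,-11,0,-15,2,3,-2,-17,4,-12,-5]
nums[mid]=-10>-13: swap nums[0],nums[10]; hi=9 → [4,-9,-13,-11,0,-15,2,3,-2,-17,-10,-12,-5]
nums[mid]=4>-13: swap nums[0],nums[9]; hi=8 → [-17,-9,-13,-11,0,-15,2,3,-2,4,-10,-12,-5]
nums[mid]=-17<-13: swap nums[0],nums[0]; lo=1,mid=1 → [-17,-9,-13,-11,0,-15,2,3,-2,4,-10,-12,-5]
nums[mid]=-9>-13: swap nums[1],nums[8]; hi=7 → [-17,-2,-13,-11,0,-15,2,3,-9,4,-10,-12,-5]
nums[mid]=-2>-13: swap nums[1],nums[7]; hi=6 → [-17,3,-13,-11,0,-15,2,-2,-9,4,-10,-12,-5]
nums[mid]=3>-13: swap nums[1],nums[6]; hi=5 → [-17,2,-13,-11,0,-15,3,-2,-9,4,-10,-12,-5]
nums[mid]=2>-13: swap nums[1],nums[5]; hi=4 → [-17,-15,-13,-11,0,2,3,-2,-9,4,-10,-12,-5]
nums[mid]=-15<-13: swap nums[1],nums[1]; lo=2,mid=2 → [-17,-15,-13,-11,0,2,3,-2,-9,4,-10,-12,-5]
nums[mid]=-13=-13: mid=3
nums[mid]=-11>-13: swap nums[3],nums[4]; hi=3 → [-17,-15,-13,0,-11,2,3,-2,-9,4,-10,-12,-5]
nums[mid]=0>-13: swap nums[3],nums[3]; hi=2 → [-17,-15,-13,0,-11,2,3,-2,-9,4,-10,-12,-5]
end: lo=2, hi=2; nums = [-17,-15,-13,0,-11,2,3,-2,-9,4,-10,-12,-5]

[-17,-15,-13,0,-11,2,3,-2,-9,4,-10,-12,-5]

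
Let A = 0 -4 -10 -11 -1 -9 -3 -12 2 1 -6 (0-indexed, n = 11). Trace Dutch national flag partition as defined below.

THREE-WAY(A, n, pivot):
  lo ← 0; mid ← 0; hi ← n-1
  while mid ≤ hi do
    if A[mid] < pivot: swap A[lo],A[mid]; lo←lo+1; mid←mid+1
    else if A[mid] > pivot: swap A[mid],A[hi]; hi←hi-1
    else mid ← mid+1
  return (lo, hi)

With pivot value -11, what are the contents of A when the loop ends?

-12 -11 -10 -1 -9 -3 -4 2 1 -6 0

lo=0 mid=0 hi=10
0>-11: swap(0,10), hi=9 ⇒ -6 -4 -10 -11 -1 -9 -3 -12 2 1 0
-6>-11: swap(0,9), hi=8 ⇒ 1 -4 -10 -11 -1 -9 -3 -12 2 -6 0
1>-11: swap(0,8), hi=7 ⇒ 2 -4 -10 -11 -1 -9 -3 -12 1 -6 0
2>-11: swap(0,7), hi=6 ⇒ -12 -4 -10 -11 -1 -9 -3 2 1 -6 0
-12<-11: swap(0,0), lo=1 mid=1 ⇒ -12 -4 -10 -11 -1 -9 -3 2 1 -6 0
-4>-11: swap(1,6), hi=5 ⇒ -12 -3 -10 -11 -1 -9 -4 2 1 -6 0
-3>-11: swap(1,5), hi=4 ⇒ -12 -9 -10 -11 -1 -3 -4 2 1 -6 0
-9>-11: swap(1,4), hi=3 ⇒ -12 -1 -10 -11 -9 -3 -4 2 1 -6 0
-1>-11: swap(1,3), hi=2 ⇒ -12 -11 -10 -1 -9 -3 -4 2 1 -6 0
-11=-11: mid=2
-10>-11: swap(2,2), hi=1 ⇒ -12 -11 -10 -1 -9 -3 -4 2 1 -6 0
done. lo=1 hi=1; A=-12 -11 -10 -1 -9 -3 -4 2 1 -6 0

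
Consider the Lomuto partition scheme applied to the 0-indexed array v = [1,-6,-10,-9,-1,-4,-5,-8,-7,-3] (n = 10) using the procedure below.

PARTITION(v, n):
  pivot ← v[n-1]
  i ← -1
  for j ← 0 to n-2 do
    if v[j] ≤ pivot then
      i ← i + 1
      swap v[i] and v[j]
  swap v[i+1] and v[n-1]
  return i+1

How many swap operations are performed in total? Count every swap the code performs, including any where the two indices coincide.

8

pivot=-3, i=-1
j=0: 1>-3, skip
j=1: -6≤-3, i=0, swap(0,1) ⇒ [-6,1,-10,-9,-1,-4,-5,-8,-7,-3]
j=2: -10≤-3, i=1, swap(1,2) ⇒ [-6,-10,1,-9,-1,-4,-5,-8,-7,-3]
j=3: -9≤-3, i=2, swap(2,3) ⇒ [-6,-10,-9,1,-1,-4,-5,-8,-7,-3]
j=4: -1>-3, skip
j=5: -4≤-3, i=3, swap(3,5) ⇒ [-6,-10,-9,-4,-1,1,-5,-8,-7,-3]
j=6: -5≤-3, i=4, swap(4,6) ⇒ [-6,-10,-9,-4,-5,1,-1,-8,-7,-3]
j=7: -8≤-3, i=5, swap(5,7) ⇒ [-6,-10,-9,-4,-5,-8,-1,1,-7,-3]
j=8: -7≤-3, i=6, swap(6,8) ⇒ [-6,-10,-9,-4,-5,-8,-7,1,-1,-3]
swap(7,9) ⇒ [-6,-10,-9,-4,-5,-8,-7,-3,-1,1]; return 7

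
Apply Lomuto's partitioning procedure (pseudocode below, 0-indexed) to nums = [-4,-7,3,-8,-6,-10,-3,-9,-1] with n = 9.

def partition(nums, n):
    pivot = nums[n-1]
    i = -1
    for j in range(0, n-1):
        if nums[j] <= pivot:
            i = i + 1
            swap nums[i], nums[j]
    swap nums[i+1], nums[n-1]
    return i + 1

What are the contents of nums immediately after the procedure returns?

[-4,-7,-8,-6,-10,-3,-9,-1,3]

pivot = nums[8] = -1; i = -1
j=0: nums[0]=-4 ≤ -1 → i=0, swap nums[0],nums[0] (no change) → [-4,-7,3,-8,-6,-10,-3,-9,-1]
j=1: nums[1]=-7 ≤ -1 → i=1, swap nums[1],nums[1] (no change) → [-4,-7,3,-8,-6,-10,-3,-9,-1]
j=2: nums[2]=3 > -1 → no swap
j=3: nums[3]=-8 ≤ -1 → i=2, swap nums[2],nums[3] → [-4,-7,-8,3,-6,-10,-3,-9,-1]
j=4: nums[4]=-6 ≤ -1 → i=3, swap nums[3],nums[4] → [-4,-7,-8,-6,3,-10,-3,-9,-1]
j=5: nums[5]=-10 ≤ -1 → i=4, swap nums[4],nums[5] → [-4,-7,-8,-6,-10,3,-3,-9,-1]
j=6: nums[6]=-3 ≤ -1 → i=5, swap nums[5],nums[6] → [-4,-7,-8,-6,-10,-3,3,-9,-1]
j=7: nums[7]=-9 ≤ -1 → i=6, swap nums[6],nums[7] → [-4,-7,-8,-6,-10,-3,-9,3,-1]
final swap nums[7],nums[8] → [-4,-7,-8,-6,-10,-3,-9,-1,3]; return 7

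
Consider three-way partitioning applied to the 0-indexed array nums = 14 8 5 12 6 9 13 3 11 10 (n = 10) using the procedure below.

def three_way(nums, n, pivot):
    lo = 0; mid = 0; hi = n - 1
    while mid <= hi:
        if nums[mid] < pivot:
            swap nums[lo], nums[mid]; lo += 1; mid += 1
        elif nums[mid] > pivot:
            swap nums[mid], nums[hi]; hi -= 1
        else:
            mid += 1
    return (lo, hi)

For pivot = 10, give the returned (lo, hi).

lo=0 mid=0 hi=9
14>10: swap(0,9), hi=8 ⇒ 10 8 5 12 6 9 13 3 11 14
10=10: mid=1
8<10: swap(0,1), lo=1 mid=2 ⇒ 8 10 5 12 6 9 13 3 11 14
5<10: swap(1,2), lo=2 mid=3 ⇒ 8 5 10 12 6 9 13 3 11 14
12>10: swap(3,8), hi=7 ⇒ 8 5 10 11 6 9 13 3 12 14
11>10: swap(3,7), hi=6 ⇒ 8 5 10 3 6 9 13 11 12 14
3<10: swap(2,3), lo=3 mid=4 ⇒ 8 5 3 10 6 9 13 11 12 14
6<10: swap(3,4), lo=4 mid=5 ⇒ 8 5 3 6 10 9 13 11 12 14
9<10: swap(4,5), lo=5 mid=6 ⇒ 8 5 3 6 9 10 13 11 12 14
13>10: swap(6,6), hi=5 ⇒ 8 5 3 6 9 10 13 11 12 14
done. lo=5 hi=5; nums=8 5 3 6 9 10 13 11 12 14

(5, 5)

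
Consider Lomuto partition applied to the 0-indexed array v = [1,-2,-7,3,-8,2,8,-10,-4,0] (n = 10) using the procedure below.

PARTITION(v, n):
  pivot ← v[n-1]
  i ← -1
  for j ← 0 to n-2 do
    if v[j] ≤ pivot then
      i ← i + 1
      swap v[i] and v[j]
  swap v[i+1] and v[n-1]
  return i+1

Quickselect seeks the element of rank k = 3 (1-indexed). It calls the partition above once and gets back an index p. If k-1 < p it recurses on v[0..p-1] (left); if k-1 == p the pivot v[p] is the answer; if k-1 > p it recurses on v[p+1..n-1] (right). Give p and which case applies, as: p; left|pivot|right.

pivot = v[9] = 0; i = -1
j=0: v[0]=1 > 0 → no swap
j=1: v[1]=-2 ≤ 0 → i=0, swap v[0],v[1] → [-2,1,-7,3,-8,2,8,-10,-4,0]
j=2: v[2]=-7 ≤ 0 → i=1, swap v[1],v[2] → [-2,-7,1,3,-8,2,8,-10,-4,0]
j=3: v[3]=3 > 0 → no swap
j=4: v[4]=-8 ≤ 0 → i=2, swap v[2],v[4] → [-2,-7,-8,3,1,2,8,-10,-4,0]
j=5: v[5]=2 > 0 → no swap
j=6: v[6]=8 > 0 → no swap
j=7: v[7]=-10 ≤ 0 → i=3, swap v[3],v[7] → [-2,-7,-8,-10,1,2,8,3,-4,0]
j=8: v[8]=-4 ≤ 0 → i=4, swap v[4],v[8] → [-2,-7,-8,-10,-4,2,8,3,1,0]
final swap v[5],v[9] → [-2,-7,-8,-10,-4,0,8,3,1,2]; return 5
p = 5; k-1 = 2 < 5 ⇒ left

5; left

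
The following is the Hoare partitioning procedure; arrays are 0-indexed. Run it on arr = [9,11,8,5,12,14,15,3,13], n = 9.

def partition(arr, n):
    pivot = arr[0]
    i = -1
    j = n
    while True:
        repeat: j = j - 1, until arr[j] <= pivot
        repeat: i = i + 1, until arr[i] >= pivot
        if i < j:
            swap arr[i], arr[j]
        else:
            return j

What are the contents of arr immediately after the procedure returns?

pivot=9
j stops at 7 (3), i stops at 0 (9); swap ⇒ [3,11,8,5,12,14,15,9,13]
j stops at 3 (5), i stops at 1 (11); swap ⇒ [3,5,8,11,12,14,15,9,13]
j stops at 2, i stops at 3; i≥j ⇒ return 2. arr=[3,5,8,11,12,14,15,9,13]

[3,5,8,11,12,14,15,9,13]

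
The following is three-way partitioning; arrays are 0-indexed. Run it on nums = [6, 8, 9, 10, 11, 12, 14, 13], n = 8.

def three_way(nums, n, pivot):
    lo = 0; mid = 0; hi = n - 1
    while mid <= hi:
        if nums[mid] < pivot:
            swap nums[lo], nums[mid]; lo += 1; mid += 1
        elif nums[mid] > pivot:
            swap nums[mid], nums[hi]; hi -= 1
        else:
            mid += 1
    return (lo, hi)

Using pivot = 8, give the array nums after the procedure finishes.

lo=0 mid=0 hi=7
6<8: swap(0,0), lo=1 mid=1 ⇒ [6, 8, 9, 10, 11, 12, 14, 13]
8=8: mid=2
9>8: swap(2,7), hi=6 ⇒ [6, 8, 13, 10, 11, 12, 14, 9]
13>8: swap(2,6), hi=5 ⇒ [6, 8, 14, 10, 11, 12, 13, 9]
14>8: swap(2,5), hi=4 ⇒ [6, 8, 12, 10, 11, 14, 13, 9]
12>8: swap(2,4), hi=3 ⇒ [6, 8, 11, 10, 12, 14, 13, 9]
11>8: swap(2,3), hi=2 ⇒ [6, 8, 10, 11, 12, 14, 13, 9]
10>8: swap(2,2), hi=1 ⇒ [6, 8, 10, 11, 12, 14, 13, 9]
done. lo=1 hi=1; nums=[6, 8, 10, 11, 12, 14, 13, 9]

[6, 8, 10, 11, 12, 14, 13, 9]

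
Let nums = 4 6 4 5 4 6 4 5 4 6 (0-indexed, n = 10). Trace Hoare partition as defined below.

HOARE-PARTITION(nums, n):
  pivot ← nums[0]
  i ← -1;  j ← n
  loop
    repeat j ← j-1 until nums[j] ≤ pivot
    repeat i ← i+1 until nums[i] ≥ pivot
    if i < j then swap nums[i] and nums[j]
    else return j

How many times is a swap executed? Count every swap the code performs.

pivot = nums[0] = 4; i = -1, j = 10
j→8 (nums[8]=4≤4), i→0 (nums[0]=4≥4); i<j, swap → 4 6 4 5 4 6 4 5 4 6
j→6 (nums[6]=4≤4), i→1 (nums[1]=6≥4); i<j, swap → 4 4 4 5 4 6 6 5 4 6
j→4 (nums[4]=4≤4), i→2 (nums[2]=4≥4); i<j, swap → 4 4 4 5 4 6 6 5 4 6
j→2, i→3; i≥j, return j=2. nums = 4 4 4 5 4 6 6 5 4 6

3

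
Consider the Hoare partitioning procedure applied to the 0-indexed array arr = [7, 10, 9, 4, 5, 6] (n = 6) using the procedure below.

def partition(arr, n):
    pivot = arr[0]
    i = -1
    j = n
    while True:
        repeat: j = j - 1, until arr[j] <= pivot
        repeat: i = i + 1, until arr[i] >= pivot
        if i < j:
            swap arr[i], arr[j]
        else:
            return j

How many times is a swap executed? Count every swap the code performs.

pivot = arr[0] = 7; i = -1, j = 6
j→5 (arr[5]=6≤7), i→0 (arr[0]=7≥7); i<j, swap → [6, 10, 9, 4, 5, 7]
j→4 (arr[4]=5≤7), i→1 (arr[1]=10≥7); i<j, swap → [6, 5, 9, 4, 10, 7]
j→3 (arr[3]=4≤7), i→2 (arr[2]=9≥7); i<j, swap → [6, 5, 4, 9, 10, 7]
j→2, i→3; i≥j, return j=2. arr = [6, 5, 4, 9, 10, 7]

3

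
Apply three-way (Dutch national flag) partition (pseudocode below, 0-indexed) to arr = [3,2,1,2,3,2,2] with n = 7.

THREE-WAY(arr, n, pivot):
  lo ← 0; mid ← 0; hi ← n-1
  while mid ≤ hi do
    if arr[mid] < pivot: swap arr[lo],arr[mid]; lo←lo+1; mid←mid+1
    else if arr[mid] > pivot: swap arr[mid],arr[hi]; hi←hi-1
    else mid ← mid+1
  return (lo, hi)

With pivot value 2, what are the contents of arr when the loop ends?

pivot = 2; lo=0, mid=0, hi=6
arr[mid]=3>2: swap arr[0],arr[6]; hi=5 → [2,2,1,2,3,2,3]
arr[mid]=2=2: mid=1
arr[mid]=2=2: mid=2
arr[mid]=1<2: swap arr[0],arr[2]; lo=1,mid=3 → [1,2,2,2,3,2,3]
arr[mid]=2=2: mid=4
arr[mid]=3>2: swap arr[4],arr[5]; hi=4 → [1,2,2,2,2,3,3]
arr[mid]=2=2: mid=5
end: lo=1, hi=4; arr = [1,2,2,2,2,3,3]

[1,2,2,2,2,3,3]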